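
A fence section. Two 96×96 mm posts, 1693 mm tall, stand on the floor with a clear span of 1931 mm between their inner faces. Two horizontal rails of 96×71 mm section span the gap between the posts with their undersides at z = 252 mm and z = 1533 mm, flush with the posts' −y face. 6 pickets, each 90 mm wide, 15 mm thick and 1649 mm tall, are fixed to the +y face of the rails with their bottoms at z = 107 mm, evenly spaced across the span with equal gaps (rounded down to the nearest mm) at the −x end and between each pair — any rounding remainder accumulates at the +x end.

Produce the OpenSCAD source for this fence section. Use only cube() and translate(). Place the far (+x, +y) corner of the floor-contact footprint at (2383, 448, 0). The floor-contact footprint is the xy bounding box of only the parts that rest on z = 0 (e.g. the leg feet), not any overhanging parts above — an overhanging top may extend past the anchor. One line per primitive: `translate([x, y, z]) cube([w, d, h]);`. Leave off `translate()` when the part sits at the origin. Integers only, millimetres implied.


translate([260, 352, 0]) cube([96, 96, 1693]);
translate([2287, 352, 0]) cube([96, 96, 1693]);
translate([356, 352, 252]) cube([1931, 96, 71]);
translate([356, 352, 1533]) cube([1931, 96, 71]);
translate([554, 448, 107]) cube([90, 15, 1649]);
translate([842, 448, 107]) cube([90, 15, 1649]);
translate([1130, 448, 107]) cube([90, 15, 1649]);
translate([1418, 448, 107]) cube([90, 15, 1649]);
translate([1706, 448, 107]) cube([90, 15, 1649]);
translate([1994, 448, 107]) cube([90, 15, 1649]);


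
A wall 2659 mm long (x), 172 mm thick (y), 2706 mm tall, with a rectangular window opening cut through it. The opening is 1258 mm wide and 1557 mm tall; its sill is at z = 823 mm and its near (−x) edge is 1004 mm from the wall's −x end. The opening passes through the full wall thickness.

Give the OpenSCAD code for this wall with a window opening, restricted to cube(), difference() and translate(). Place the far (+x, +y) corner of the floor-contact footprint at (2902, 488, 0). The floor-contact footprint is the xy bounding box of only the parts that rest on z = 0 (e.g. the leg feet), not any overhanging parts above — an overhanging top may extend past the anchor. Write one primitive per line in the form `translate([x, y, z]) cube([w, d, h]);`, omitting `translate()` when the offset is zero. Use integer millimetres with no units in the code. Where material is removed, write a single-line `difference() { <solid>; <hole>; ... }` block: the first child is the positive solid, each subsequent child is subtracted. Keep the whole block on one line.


difference() { translate([243, 316, 0]) cube([2659, 172, 2706]); translate([1247, 316, 823]) cube([1258, 172, 1557]); }


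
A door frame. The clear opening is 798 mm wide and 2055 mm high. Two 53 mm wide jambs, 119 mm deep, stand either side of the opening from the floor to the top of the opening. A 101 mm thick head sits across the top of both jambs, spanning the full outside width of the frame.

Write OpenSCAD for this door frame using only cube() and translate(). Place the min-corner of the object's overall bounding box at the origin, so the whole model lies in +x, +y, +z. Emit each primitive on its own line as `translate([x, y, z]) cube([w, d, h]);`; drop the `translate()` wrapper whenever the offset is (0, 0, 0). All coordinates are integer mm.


cube([53, 119, 2055]);
translate([851, 0, 0]) cube([53, 119, 2055]);
translate([0, 0, 2055]) cube([904, 119, 101]);


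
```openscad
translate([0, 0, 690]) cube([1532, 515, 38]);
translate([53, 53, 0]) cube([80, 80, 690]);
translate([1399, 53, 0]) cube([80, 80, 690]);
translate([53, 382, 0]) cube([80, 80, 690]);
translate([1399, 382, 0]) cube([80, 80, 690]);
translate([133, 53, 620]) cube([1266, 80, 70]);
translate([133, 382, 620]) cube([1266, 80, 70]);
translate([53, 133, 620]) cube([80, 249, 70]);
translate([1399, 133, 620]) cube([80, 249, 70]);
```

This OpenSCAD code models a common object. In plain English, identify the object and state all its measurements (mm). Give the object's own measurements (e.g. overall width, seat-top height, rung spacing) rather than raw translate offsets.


A table: top 1532 mm (x) × 515 mm (y), 38 mm thick, upper face at z = 728 mm, on four 80×80 mm square legs, each inset 53 mm from the nearest pair of top edges from z = 0 to the bottom of the top. Four apron rails, 80 mm thick and 70 mm tall, run between adjacent legs with their top edges flush with the underside of the top and their outer faces flush with the legs' outer faces.


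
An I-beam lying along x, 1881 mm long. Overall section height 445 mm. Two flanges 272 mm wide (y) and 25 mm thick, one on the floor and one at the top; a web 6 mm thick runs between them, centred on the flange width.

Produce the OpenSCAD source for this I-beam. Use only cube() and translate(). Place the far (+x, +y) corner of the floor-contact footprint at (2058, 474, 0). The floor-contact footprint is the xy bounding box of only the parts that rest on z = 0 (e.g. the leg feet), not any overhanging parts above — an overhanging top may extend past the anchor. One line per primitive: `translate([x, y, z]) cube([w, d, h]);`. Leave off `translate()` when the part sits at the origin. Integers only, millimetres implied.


translate([177, 202, 0]) cube([1881, 272, 25]);
translate([177, 335, 25]) cube([1881, 6, 395]);
translate([177, 202, 420]) cube([1881, 272, 25]);


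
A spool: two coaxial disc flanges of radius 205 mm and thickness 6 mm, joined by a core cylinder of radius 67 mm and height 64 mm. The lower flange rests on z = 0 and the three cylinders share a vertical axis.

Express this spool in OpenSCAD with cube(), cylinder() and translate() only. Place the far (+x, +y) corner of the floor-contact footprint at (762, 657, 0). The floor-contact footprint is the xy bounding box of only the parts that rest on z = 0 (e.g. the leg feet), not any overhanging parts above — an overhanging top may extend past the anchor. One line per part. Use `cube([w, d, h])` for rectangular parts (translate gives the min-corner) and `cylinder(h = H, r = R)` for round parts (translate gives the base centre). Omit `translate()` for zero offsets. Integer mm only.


translate([557, 452, 0]) cylinder(h = 6, r = 205);
translate([557, 452, 6]) cylinder(h = 64, r = 67);
translate([557, 452, 70]) cylinder(h = 6, r = 205);


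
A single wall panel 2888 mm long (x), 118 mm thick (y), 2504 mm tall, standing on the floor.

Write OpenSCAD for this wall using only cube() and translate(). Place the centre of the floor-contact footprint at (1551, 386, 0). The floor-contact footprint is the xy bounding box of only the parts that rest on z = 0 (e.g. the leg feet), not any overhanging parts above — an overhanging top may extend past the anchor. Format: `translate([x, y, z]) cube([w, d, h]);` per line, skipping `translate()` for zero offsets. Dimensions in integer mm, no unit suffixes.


translate([107, 327, 0]) cube([2888, 118, 2504]);


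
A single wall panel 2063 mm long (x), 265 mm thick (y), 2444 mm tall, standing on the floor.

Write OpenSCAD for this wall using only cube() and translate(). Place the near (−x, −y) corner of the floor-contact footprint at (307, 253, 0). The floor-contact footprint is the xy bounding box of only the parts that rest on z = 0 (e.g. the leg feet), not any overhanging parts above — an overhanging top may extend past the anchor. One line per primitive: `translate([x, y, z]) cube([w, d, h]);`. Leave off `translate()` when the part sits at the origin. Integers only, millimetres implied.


translate([307, 253, 0]) cube([2063, 265, 2444]);


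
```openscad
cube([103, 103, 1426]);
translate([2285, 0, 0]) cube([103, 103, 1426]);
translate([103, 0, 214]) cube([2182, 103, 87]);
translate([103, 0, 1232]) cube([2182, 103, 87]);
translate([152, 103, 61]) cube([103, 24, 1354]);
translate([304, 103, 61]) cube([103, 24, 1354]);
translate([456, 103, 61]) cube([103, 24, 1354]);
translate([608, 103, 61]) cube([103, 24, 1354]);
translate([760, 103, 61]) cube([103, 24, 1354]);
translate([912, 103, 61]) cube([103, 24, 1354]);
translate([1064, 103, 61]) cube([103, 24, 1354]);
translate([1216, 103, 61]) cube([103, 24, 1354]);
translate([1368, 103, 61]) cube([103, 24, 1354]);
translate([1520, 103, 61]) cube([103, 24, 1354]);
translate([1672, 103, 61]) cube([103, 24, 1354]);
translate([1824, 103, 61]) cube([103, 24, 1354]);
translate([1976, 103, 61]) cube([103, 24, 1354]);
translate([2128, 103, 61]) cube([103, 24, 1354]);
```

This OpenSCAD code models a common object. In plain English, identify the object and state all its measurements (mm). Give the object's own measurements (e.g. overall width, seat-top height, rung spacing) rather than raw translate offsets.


A fence section. Two 103×103 mm posts, 1426 mm tall, stand on the floor with a clear span of 2182 mm between their inner faces. Two horizontal rails of 103×87 mm section span the gap between the posts with their undersides at z = 214 mm and z = 1232 mm, flush with the posts' −y face. 14 pickets, each 103 mm wide, 24 mm thick and 1354 mm tall, are fixed to the +y face of the rails with their bottoms at z = 61 mm, spaced across the span with a 49 mm gap after the −x post and between neighbouring pickets, with 54 mm left before the +x post.


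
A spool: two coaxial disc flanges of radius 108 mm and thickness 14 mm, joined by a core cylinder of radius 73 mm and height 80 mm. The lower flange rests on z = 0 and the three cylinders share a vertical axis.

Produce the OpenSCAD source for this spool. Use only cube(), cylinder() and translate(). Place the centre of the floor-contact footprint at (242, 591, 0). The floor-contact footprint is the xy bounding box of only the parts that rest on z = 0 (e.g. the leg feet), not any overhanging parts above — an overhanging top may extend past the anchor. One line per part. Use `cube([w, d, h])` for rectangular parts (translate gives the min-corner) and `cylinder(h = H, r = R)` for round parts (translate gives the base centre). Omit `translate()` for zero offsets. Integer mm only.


translate([242, 591, 0]) cylinder(h = 14, r = 108);
translate([242, 591, 14]) cylinder(h = 80, r = 73);
translate([242, 591, 94]) cylinder(h = 14, r = 108);


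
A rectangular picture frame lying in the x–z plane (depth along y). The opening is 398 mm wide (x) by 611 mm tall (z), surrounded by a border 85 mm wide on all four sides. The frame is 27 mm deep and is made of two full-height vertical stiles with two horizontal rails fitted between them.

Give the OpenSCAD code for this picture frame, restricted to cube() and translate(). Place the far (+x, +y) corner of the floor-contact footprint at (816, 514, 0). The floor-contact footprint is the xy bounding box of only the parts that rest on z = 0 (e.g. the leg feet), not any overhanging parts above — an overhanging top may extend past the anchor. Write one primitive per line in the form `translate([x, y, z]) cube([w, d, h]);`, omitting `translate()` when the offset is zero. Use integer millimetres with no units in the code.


translate([248, 487, 0]) cube([85, 27, 781]);
translate([731, 487, 0]) cube([85, 27, 781]);
translate([333, 487, 0]) cube([398, 27, 85]);
translate([333, 487, 696]) cube([398, 27, 85]);


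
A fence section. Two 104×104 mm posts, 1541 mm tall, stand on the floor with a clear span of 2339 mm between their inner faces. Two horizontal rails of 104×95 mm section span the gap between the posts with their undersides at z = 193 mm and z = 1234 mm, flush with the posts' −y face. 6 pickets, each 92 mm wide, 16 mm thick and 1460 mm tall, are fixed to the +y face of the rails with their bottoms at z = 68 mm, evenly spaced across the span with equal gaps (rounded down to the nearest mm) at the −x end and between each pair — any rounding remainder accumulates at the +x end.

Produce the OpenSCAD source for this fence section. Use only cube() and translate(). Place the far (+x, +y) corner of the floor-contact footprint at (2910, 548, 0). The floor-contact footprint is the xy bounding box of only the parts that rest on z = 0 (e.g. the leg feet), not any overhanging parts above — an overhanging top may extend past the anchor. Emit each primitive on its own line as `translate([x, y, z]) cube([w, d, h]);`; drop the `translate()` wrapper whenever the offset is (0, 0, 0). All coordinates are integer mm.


translate([363, 444, 0]) cube([104, 104, 1541]);
translate([2806, 444, 0]) cube([104, 104, 1541]);
translate([467, 444, 193]) cube([2339, 104, 95]);
translate([467, 444, 1234]) cube([2339, 104, 95]);
translate([722, 548, 68]) cube([92, 16, 1460]);
translate([1069, 548, 68]) cube([92, 16, 1460]);
translate([1416, 548, 68]) cube([92, 16, 1460]);
translate([1763, 548, 68]) cube([92, 16, 1460]);
translate([2110, 548, 68]) cube([92, 16, 1460]);
translate([2457, 548, 68]) cube([92, 16, 1460]);


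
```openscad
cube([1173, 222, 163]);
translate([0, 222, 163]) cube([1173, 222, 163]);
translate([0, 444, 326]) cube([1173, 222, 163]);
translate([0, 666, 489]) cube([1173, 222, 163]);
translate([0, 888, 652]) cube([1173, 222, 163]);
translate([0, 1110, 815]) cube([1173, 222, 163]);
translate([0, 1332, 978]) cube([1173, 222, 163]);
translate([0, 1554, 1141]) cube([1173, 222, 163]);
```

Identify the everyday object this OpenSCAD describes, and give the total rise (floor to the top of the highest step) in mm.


A staircase. The total rise is 1304 mm.

8 identical blocks, each offset up and back from the previous — a staircase. Each step is 163 mm tall and there are 8 of them, so the total rise is 8 × 163 = 1304 mm.


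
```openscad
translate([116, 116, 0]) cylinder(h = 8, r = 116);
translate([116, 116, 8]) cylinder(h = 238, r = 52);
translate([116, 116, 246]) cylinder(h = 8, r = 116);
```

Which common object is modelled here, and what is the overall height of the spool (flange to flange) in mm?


A spool. The overall height is 254 mm.

Three coaxial cylinders, large–small–large — a spool. Two 8 mm flanges and a 238 mm core give 8 + 238 + 8 = 254 mm.


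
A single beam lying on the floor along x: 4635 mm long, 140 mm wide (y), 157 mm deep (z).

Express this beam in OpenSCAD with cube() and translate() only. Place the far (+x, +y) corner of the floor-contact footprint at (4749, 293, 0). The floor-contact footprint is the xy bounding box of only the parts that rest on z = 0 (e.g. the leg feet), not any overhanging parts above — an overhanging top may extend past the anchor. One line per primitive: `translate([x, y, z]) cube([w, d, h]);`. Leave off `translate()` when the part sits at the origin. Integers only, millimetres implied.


translate([114, 153, 0]) cube([4635, 140, 157]);


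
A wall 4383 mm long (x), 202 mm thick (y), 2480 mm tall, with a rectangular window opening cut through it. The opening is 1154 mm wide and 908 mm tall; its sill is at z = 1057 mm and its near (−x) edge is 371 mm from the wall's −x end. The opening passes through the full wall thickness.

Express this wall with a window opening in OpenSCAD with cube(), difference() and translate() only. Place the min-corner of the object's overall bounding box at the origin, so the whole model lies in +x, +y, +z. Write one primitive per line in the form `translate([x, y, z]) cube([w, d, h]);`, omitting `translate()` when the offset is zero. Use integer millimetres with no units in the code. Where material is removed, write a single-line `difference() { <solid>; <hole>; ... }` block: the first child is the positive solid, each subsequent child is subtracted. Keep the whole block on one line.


difference() { cube([4383, 202, 2480]); translate([371, 0, 1057]) cube([1154, 202, 908]); }


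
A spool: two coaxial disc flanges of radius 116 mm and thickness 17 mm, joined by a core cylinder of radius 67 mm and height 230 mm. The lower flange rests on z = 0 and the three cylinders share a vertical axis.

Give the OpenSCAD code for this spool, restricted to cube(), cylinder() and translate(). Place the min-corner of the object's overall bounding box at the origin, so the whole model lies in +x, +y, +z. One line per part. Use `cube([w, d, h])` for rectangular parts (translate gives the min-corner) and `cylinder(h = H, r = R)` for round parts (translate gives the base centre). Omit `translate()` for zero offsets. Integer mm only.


translate([116, 116, 0]) cylinder(h = 17, r = 116);
translate([116, 116, 17]) cylinder(h = 230, r = 67);
translate([116, 116, 247]) cylinder(h = 17, r = 116);


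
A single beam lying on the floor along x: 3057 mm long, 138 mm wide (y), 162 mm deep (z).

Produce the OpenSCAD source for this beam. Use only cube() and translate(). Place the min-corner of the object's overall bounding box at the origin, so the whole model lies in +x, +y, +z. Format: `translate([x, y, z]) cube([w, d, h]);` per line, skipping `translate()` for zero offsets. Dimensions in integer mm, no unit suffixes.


cube([3057, 138, 162]);


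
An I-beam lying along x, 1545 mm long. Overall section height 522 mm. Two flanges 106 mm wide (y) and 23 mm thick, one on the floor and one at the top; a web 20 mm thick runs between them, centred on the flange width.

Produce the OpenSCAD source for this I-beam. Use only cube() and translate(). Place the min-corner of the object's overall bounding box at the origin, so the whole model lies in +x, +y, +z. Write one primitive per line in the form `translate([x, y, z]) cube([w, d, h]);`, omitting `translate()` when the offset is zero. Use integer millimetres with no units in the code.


cube([1545, 106, 23]);
translate([0, 43, 23]) cube([1545, 20, 476]);
translate([0, 0, 499]) cube([1545, 106, 23]);


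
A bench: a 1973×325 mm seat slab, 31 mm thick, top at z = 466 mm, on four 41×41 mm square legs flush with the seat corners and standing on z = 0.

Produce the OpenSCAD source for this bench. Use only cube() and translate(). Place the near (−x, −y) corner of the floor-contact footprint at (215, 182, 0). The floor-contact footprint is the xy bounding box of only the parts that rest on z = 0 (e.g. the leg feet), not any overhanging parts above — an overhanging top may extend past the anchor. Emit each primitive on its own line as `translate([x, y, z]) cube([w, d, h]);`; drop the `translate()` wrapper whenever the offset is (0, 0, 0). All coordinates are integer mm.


// leg_h = 466 − 31 = 435
translate([215, 182, 435]) cube([1973, 325, 31]);
translate([215, 182, 0]) cube([41, 41, 435]);
translate([215, 466, 0]) cube([41, 41, 435]);
translate([2147, 182, 0]) cube([41, 41, 435]);
translate([2147, 466, 0]) cube([41, 41, 435]);


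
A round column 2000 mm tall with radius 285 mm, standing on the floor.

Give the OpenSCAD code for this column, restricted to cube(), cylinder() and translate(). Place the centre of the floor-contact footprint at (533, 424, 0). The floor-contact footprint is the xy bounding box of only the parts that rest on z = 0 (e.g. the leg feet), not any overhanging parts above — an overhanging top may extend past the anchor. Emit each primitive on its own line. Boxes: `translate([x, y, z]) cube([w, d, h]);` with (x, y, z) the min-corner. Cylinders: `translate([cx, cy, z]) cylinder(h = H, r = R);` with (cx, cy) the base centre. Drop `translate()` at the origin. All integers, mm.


translate([533, 424, 0]) cylinder(h = 2000, r = 285);


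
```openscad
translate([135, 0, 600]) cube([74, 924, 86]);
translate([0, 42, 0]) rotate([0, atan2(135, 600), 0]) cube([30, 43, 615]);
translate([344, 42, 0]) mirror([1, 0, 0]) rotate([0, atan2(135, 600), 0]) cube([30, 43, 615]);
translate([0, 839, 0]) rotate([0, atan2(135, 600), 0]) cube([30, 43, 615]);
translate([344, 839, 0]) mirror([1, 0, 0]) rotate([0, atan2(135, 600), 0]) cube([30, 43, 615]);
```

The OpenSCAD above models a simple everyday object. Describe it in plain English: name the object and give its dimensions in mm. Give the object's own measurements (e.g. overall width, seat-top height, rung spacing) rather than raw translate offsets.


A sawhorse. A 74×924×86 mm beam (x, y, z) sits on two A-frame leg pairs. Each pair is two raked legs of 30×43 mm section (43 mm along y) splaying symmetrically in x. Each leg rises 600 mm vertically over 135 mm of horizontal reach and is 615 mm long along its own axis. Every leg's outer bottom edge rests on the floor and its outer top edge meets a bottom edge of the beam — the left legs (tilting toward +x) meet the beam's −x bottom edge, the right legs (their mirror images, tilting toward −x) meet its +x bottom edge — so the leg tops tuck under the beam, the beam's underside is 600 mm above the floor, and the feet are 344 mm apart outside-to-outside with the beam centred between them. The two leg pairs are set in 42 mm from either end of the beam.


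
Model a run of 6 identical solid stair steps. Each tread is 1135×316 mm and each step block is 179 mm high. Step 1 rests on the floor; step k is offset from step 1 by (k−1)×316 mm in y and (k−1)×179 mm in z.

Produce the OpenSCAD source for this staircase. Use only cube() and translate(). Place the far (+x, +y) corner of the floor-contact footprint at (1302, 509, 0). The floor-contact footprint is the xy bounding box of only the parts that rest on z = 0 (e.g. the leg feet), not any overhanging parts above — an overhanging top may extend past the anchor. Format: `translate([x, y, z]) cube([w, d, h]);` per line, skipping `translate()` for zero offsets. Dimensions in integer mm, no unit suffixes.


translate([167, 193, 0]) cube([1135, 316, 179]);
translate([167, 509, 179]) cube([1135, 316, 179]);
translate([167, 825, 358]) cube([1135, 316, 179]);
translate([167, 1141, 537]) cube([1135, 316, 179]);
translate([167, 1457, 716]) cube([1135, 316, 179]);
translate([167, 1773, 895]) cube([1135, 316, 179]);


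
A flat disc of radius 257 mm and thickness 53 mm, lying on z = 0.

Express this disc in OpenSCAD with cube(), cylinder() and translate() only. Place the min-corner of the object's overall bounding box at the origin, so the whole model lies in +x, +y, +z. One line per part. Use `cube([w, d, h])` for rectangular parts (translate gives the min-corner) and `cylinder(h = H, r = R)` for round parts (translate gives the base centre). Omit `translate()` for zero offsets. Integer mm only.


translate([257, 257, 0]) cylinder(h = 53, r = 257);


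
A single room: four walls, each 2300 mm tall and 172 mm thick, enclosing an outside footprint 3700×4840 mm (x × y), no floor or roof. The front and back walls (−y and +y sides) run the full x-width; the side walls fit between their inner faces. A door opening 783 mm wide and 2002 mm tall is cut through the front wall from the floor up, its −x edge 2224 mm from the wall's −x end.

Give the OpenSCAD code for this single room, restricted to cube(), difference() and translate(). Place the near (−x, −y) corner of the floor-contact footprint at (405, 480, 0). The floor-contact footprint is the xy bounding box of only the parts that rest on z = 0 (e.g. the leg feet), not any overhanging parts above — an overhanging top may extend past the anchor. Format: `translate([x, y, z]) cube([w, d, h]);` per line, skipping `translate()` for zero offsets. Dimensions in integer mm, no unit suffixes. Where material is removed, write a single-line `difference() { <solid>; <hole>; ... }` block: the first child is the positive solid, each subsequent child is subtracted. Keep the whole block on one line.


difference() { translate([405, 480, 0]) cube([3700, 172, 2300]); translate([2629, 480, 0]) cube([783, 172, 2002]); }
translate([405, 5148, 0]) cube([3700, 172, 2300]);
translate([405, 652, 0]) cube([172, 4496, 2300]);
translate([3933, 652, 0]) cube([172, 4496, 2300]);


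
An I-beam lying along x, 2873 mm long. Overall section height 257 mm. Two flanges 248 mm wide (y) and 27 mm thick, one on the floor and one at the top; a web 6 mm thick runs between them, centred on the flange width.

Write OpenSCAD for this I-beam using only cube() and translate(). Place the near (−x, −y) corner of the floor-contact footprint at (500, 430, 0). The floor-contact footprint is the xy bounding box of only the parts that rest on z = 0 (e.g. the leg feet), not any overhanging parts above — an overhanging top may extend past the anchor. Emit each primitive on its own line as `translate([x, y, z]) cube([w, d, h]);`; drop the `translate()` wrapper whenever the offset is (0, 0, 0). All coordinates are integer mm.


translate([500, 430, 0]) cube([2873, 248, 27]);
translate([500, 551, 27]) cube([2873, 6, 203]);
translate([500, 430, 230]) cube([2873, 248, 27]);


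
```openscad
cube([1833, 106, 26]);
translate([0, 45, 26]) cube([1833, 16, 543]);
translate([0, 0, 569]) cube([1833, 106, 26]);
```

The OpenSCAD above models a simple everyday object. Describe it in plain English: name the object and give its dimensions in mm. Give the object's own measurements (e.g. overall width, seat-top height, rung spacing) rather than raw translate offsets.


An I-beam lying along x, 1833 mm long. Overall section height 595 mm. Two flanges 106 mm wide (y) and 26 mm thick, one on the floor and one at the top; a web 16 mm thick runs between them, centred on the flange width.


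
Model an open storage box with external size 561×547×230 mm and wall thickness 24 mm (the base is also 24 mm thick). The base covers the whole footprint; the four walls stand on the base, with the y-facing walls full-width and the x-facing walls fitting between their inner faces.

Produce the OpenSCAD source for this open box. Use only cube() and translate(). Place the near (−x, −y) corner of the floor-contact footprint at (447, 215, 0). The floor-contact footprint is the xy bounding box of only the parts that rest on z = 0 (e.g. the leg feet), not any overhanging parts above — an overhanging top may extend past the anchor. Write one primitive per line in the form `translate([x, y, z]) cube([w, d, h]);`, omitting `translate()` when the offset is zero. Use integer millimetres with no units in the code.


translate([447, 215, 0]) cube([561, 547, 24]);
translate([447, 215, 24]) cube([561, 24, 206]);
translate([447, 738, 24]) cube([561, 24, 206]);
translate([447, 239, 24]) cube([24, 499, 206]);
translate([984, 239, 24]) cube([24, 499, 206]);


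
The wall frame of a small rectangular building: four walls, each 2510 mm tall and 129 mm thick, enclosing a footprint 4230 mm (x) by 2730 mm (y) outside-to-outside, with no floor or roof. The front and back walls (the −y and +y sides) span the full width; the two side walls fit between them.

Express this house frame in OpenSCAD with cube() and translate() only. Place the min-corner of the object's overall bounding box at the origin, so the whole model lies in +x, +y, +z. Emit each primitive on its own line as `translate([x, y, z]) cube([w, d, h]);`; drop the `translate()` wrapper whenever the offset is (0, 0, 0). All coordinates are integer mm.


cube([4230, 129, 2510]);
translate([0, 2601, 0]) cube([4230, 129, 2510]);
translate([0, 129, 0]) cube([129, 2472, 2510]);
translate([4101, 129, 0]) cube([129, 2472, 2510]);


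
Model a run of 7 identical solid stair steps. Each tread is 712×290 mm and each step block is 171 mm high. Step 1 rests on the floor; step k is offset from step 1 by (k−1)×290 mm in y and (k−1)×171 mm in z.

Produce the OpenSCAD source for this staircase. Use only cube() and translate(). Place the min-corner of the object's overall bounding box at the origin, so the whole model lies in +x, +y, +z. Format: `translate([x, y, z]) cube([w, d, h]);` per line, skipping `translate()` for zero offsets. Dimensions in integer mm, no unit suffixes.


cube([712, 290, 171]);
translate([0, 290, 171]) cube([712, 290, 171]);
translate([0, 580, 342]) cube([712, 290, 171]);
translate([0, 870, 513]) cube([712, 290, 171]);
translate([0, 1160, 684]) cube([712, 290, 171]);
translate([0, 1450, 855]) cube([712, 290, 171]);
translate([0, 1740, 1026]) cube([712, 290, 171]);


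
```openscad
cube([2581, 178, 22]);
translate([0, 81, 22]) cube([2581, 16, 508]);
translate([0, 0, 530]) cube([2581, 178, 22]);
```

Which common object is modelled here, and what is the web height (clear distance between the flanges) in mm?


An I-beam. The web height is 508 mm.

Two wide flanges with a thin centred web — an I-beam. Overall 552 mm minus two 22 mm flanges gives a web of 552 − 2·22 = 508 mm.


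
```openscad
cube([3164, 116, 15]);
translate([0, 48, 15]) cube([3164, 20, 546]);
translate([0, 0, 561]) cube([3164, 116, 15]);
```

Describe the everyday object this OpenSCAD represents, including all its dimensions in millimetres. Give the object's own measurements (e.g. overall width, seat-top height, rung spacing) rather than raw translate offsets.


An I-beam lying along x, 3164 mm long. Overall section height 576 mm. Two flanges 116 mm wide (y) and 15 mm thick, one on the floor and one at the top; a web 20 mm thick runs between them, centred on the flange width.


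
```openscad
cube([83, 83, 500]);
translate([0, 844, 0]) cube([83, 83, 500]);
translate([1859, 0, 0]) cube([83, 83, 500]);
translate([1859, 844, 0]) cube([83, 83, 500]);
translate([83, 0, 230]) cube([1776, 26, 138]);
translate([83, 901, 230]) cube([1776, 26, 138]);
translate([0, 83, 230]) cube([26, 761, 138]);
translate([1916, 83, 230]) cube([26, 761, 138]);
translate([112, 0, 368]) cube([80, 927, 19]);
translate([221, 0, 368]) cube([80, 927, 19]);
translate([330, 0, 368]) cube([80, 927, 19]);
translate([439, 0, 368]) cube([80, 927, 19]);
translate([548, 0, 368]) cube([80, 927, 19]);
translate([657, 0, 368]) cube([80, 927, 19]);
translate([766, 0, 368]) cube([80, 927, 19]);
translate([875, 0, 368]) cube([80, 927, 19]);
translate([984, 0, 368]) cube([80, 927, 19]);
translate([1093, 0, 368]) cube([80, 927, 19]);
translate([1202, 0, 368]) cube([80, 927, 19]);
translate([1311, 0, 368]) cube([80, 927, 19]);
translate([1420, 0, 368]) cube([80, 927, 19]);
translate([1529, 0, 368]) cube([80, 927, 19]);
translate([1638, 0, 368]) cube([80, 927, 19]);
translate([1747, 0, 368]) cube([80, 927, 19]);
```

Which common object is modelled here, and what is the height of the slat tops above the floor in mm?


A bed frame. The slat-top height is 387 mm.

Four posts, four rails, and a row of slats — a bed frame. Slats sit on the rails at z = 230 + 138 = 368; with slat thickness 19, the top is 387 mm.


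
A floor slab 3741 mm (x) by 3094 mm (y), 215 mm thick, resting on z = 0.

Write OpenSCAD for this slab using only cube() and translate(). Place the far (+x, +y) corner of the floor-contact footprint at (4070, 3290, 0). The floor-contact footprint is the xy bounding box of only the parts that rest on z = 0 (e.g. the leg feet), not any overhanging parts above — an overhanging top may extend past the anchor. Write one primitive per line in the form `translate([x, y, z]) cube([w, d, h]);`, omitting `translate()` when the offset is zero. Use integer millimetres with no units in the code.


translate([329, 196, 0]) cube([3741, 3094, 215]);


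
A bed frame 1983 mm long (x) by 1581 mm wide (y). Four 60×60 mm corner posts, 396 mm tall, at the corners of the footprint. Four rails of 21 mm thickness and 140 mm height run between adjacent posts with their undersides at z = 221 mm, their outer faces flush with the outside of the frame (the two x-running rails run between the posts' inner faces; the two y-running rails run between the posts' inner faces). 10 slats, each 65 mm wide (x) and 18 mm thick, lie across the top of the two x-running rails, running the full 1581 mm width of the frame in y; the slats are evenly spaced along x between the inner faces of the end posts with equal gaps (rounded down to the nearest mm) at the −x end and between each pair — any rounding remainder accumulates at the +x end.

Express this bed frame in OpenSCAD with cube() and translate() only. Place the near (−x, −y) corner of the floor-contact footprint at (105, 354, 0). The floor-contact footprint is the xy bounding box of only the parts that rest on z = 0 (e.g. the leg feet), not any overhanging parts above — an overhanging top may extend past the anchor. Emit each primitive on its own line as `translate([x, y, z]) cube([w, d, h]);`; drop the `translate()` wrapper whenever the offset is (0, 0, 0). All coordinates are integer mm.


translate([105, 354, 0]) cube([60, 60, 396]);
translate([105, 1875, 0]) cube([60, 60, 396]);
translate([2028, 354, 0]) cube([60, 60, 396]);
translate([2028, 1875, 0]) cube([60, 60, 396]);
translate([165, 354, 221]) cube([1863, 21, 140]);
translate([165, 1914, 221]) cube([1863, 21, 140]);
translate([105, 414, 221]) cube([21, 1461, 140]);
translate([2067, 414, 221]) cube([21, 1461, 140]);
translate([275, 354, 361]) cube([65, 1581, 18]);
translate([450, 354, 361]) cube([65, 1581, 18]);
translate([625, 354, 361]) cube([65, 1581, 18]);
translate([800, 354, 361]) cube([65, 1581, 18]);
translate([975, 354, 361]) cube([65, 1581, 18]);
translate([1150, 354, 361]) cube([65, 1581, 18]);
translate([1325, 354, 361]) cube([65, 1581, 18]);
translate([1500, 354, 361]) cube([65, 1581, 18]);
translate([1675, 354, 361]) cube([65, 1581, 18]);
translate([1850, 354, 361]) cube([65, 1581, 18]);


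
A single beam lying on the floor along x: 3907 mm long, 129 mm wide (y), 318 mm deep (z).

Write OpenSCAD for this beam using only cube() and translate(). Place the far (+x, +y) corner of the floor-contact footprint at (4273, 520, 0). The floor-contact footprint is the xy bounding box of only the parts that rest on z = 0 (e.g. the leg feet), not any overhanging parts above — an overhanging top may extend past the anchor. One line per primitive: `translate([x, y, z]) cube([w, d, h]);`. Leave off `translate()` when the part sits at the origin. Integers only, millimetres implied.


translate([366, 391, 0]) cube([3907, 129, 318]);


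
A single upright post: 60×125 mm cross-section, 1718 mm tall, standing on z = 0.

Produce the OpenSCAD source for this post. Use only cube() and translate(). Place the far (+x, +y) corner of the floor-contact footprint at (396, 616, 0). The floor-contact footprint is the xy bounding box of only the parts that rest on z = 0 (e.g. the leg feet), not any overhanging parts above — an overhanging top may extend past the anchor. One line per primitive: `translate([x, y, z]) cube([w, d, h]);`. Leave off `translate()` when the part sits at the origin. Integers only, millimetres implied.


translate([336, 491, 0]) cube([60, 125, 1718]);


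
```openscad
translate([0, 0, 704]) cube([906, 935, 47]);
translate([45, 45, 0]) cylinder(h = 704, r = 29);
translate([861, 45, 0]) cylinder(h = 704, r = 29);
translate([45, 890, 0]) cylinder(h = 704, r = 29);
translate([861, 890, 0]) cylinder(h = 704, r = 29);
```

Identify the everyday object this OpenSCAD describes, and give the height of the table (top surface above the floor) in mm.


A table. The table height is 751 mm.

A 906×935×47 slab sits at z = 704 on four Ø58 mm round legs — a table. The top surface is at 704 + 47 = 751 mm.


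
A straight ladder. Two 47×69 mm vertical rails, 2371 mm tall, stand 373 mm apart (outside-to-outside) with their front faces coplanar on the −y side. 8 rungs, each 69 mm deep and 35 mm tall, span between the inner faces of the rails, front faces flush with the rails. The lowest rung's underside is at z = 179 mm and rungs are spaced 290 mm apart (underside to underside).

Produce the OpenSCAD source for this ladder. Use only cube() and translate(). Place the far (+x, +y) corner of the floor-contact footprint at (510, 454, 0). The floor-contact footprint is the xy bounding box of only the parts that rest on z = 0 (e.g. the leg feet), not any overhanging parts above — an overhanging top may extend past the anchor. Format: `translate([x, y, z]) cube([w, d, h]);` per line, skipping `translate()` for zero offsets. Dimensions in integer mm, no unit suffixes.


// rung span = 373 - 2*47 = 279
// rung[k] z = 179 + k*290
translate([137, 385, 0]) cube([47, 69, 2371]);
translate([463, 385, 0]) cube([47, 69, 2371]);
translate([184, 385, 179]) cube([279, 69, 35]);
translate([184, 385, 469]) cube([279, 69, 35]);
translate([184, 385, 759]) cube([279, 69, 35]);
translate([184, 385, 1049]) cube([279, 69, 35]);
translate([184, 385, 1339]) cube([279, 69, 35]);
translate([184, 385, 1629]) cube([279, 69, 35]);
translate([184, 385, 1919]) cube([279, 69, 35]);
translate([184, 385, 2209]) cube([279, 69, 35]);


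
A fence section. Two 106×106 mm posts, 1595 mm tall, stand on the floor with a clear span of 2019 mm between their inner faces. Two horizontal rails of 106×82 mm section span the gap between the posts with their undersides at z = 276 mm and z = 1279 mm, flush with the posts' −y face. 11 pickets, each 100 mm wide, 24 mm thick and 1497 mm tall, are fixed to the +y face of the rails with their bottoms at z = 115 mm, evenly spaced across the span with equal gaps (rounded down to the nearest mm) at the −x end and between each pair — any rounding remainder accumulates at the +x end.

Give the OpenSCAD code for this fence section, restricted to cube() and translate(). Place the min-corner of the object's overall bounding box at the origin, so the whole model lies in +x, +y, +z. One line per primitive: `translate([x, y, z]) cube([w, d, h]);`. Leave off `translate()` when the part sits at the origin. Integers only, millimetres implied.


cube([106, 106, 1595]);
translate([2125, 0, 0]) cube([106, 106, 1595]);
translate([106, 0, 276]) cube([2019, 106, 82]);
translate([106, 0, 1279]) cube([2019, 106, 82]);
translate([182, 106, 115]) cube([100, 24, 1497]);
translate([358, 106, 115]) cube([100, 24, 1497]);
translate([534, 106, 115]) cube([100, 24, 1497]);
translate([710, 106, 115]) cube([100, 24, 1497]);
translate([886, 106, 115]) cube([100, 24, 1497]);
translate([1062, 106, 115]) cube([100, 24, 1497]);
translate([1238, 106, 115]) cube([100, 24, 1497]);
translate([1414, 106, 115]) cube([100, 24, 1497]);
translate([1590, 106, 115]) cube([100, 24, 1497]);
translate([1766, 106, 115]) cube([100, 24, 1497]);
translate([1942, 106, 115]) cube([100, 24, 1497]);


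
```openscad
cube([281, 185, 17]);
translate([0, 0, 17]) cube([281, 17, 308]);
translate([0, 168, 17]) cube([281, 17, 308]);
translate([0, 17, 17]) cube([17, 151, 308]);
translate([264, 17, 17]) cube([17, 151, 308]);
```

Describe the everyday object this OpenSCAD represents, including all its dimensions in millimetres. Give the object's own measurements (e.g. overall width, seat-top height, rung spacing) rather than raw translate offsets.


An open-topped rectangular box: outside dimensions 281×185×325 mm, with a uniform wall and base thickness of 17 mm. The base is a full 281×185 slab on the floor; four walls sit on top of the base. The front and back walls (the −y and +y sides) span the full width; the two side walls fit between them.


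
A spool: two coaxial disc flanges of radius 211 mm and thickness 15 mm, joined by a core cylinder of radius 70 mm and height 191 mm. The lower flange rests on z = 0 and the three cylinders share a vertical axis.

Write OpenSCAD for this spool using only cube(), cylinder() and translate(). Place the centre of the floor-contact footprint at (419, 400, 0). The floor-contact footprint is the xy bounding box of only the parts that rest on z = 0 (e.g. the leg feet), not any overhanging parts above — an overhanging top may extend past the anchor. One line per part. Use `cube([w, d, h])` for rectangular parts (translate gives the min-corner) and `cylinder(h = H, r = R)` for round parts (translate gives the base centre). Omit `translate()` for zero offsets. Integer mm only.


translate([419, 400, 0]) cylinder(h = 15, r = 211);
translate([419, 400, 15]) cylinder(h = 191, r = 70);
translate([419, 400, 206]) cylinder(h = 15, r = 211);


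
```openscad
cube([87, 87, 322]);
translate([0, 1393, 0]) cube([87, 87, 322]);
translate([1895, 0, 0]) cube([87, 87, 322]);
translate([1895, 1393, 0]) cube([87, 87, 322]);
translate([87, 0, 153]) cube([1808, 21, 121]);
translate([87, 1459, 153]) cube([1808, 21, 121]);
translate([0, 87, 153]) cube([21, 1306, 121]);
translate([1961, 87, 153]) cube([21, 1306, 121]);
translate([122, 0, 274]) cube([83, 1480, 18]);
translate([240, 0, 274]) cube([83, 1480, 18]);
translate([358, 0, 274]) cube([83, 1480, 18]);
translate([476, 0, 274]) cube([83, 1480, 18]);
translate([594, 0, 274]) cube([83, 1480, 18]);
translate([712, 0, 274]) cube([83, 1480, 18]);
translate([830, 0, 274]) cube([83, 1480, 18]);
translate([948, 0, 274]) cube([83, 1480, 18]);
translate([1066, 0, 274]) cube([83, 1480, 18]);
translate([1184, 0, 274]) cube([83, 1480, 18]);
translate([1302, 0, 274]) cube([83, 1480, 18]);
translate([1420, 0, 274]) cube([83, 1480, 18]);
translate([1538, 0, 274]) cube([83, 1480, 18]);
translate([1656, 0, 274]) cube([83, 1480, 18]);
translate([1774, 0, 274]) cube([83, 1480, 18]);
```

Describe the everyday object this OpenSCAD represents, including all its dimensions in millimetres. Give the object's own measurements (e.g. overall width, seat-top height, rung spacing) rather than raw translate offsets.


A bed frame 1982 mm long (x) by 1480 mm wide (y). Four 87×87 mm corner posts, 322 mm tall, at the corners of the footprint. Four rails of 21 mm thickness and 121 mm height run between adjacent posts with their undersides at z = 153 mm, their outer faces flush with the outside of the frame (the two x-running rails run between the posts' inner faces; the two y-running rails run between the posts' inner faces). 15 slats, each 83 mm wide (x) and 18 mm thick, lie across the top of the two x-running rails, running the full 1480 mm width of the frame in y; along x they sit between the end posts with a 35 mm gap after the −x posts and between neighbouring slats, leaving 38 mm before the +x posts.
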